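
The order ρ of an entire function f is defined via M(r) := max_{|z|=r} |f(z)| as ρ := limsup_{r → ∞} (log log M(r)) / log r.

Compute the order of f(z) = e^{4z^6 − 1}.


|e^{4z^6 − 1}| = e^{Re(4·z^6) + -1} ≤ e^{4|z|^6 + -1} = e^{4r^6 + -1} on |z| = r, so ρ ≤ 6. Choosing z on |z|=r so that 4·z^6 is real positive (always possible by picking arg z appropriately) gives |f(z)| = e^{4r^6 + -1}, matching the bound. The additive constant -1 does not affect log log M(r) ~ 6·log r. Hence ρ = 6.
Therefore ρ = 6.

Order ρ = 6.


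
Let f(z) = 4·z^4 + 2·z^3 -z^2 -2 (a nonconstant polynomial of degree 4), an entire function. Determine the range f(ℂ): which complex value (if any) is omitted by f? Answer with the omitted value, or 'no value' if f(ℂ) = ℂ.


Little Picard bounds the complement of f(ℂ) to at most one point.
For every w ∈ ℂ, the equation p(z) − w = 0 is a nonconstant polynomial in z and hence has at least one root by the fundamental theorem of algebra. So p is surjective onto ℂ, omitting no value.

Omitted value: no value.


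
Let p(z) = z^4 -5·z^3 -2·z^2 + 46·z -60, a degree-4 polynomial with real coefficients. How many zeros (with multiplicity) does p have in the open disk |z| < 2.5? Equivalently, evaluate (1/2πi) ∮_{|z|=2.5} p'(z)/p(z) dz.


The zeros of p are: 2, -3, (3 + 1i), (3 - 1i).
Their magnitudes are: 2, 3, 3.162, 3.162.
Zeros with |z| < R = 2.5: 2.
Count = 1.
By the argument principle, (1/2πi) ∮_{|z|=R} p'(z)/p(z) dz equals exactly this count.

Number of zeros inside |z| < 2.5: 1.


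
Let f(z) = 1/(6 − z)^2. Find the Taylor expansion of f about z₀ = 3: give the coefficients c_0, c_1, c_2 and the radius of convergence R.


Let w = z − z₀, so z = z₀ + w.
Then 6 − z = 6 − (z₀ + w) = (6 − z₀) − w = 3 − w.
f(z) = 1/(3 − w)^2 = (1/(3)^2) · (1 − w/(3))^{−2}.
By the binomial series (1−u)^{−2} = Σ_{n≥0} C(n+1, 1) u^n for |u|<1, with u = w/(3):
  c_n = C(n+1, 1) / (3)^(n+2).
  c_0 = 1/(3)^2 = 1/9.
  c_1 = 2/(3)^3 = 2/27.
  c_2 = 3/(3)^4 = 1/27.
The series is valid for |w/d| < 1, i.e. |z − z₀| < |d|.
Radius of convergence: R = |6 − z₀| = |3| = 3 (distance from z₀ to the singularity z = 6).

c_0 = 1/9, c_1 = 2/27, c_2 = 1/27; R = 3.


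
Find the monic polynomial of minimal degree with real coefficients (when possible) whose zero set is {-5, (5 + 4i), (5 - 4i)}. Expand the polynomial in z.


The polynomial is p(z) = ∏_{α ∈ S} (z − α), where S = {-5, (5 + 4i), (5 - 4i)}.
Expanding the product yields: p(z) = z^3 -5·z^2 -9·z + 205.
Note conjugate pairs combine to real quadratics: (z − (5+4i))(z − (5−4i)) = z² − 10z + 41.
The resulting polynomial has degree 3 and real coefficients as required.

p(z) = z^3 -5·z^2 -9·z + 205.


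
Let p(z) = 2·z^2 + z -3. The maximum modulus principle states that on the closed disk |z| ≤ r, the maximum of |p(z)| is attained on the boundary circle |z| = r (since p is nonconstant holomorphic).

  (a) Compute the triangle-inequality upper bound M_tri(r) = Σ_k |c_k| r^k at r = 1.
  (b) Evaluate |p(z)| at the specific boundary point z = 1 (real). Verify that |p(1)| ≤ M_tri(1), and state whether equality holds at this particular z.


Coefficients: c_0 = -3, c_1 = 1, c_2 = 2. Radius r = 1.
Part (a). Triangle bound: M_tri(r) = Σ_k |c_k| r^k
  = |-3|·1^0 + |1|·1^1 + |2|·1^2
  = 3 + 1 + 2 = 6.
This bounds M(r) := max_{|z|=r} |p(z)| from above; equality holds iff all terms c_k z^k can be made to align in phase at a single z on |z|=r.
Part (b). At z = 1 (real, on the circle |z| = r):
  p(1) = (-3)·1^0 + (1)·1^1 + (2)·1^2 = 0.
  |p(1)| = 0.
Check: |p(1)| = 0 ≤ 6 = M_tri(1). ✓ Equality does not hold at z = 1 (the coefficients have mixed signs, so the terms do not all align in phase there).

M_tri(1) = 6; |p(1)| = 0; equality at z=1: no.


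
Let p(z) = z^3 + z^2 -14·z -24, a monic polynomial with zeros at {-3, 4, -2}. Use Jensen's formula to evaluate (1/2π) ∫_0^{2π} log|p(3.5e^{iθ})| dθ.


Zeros: -3, -2, 4; r = 3.5.
Inside |z| < r: -3, -2. Outside (|z| ≥ r): 4.
p(0) = -24, so log|p(0)| = log(24) = 3.1781.
Apply Jensen: I(r) = log|p(0)| + Σ_k log(r/|z_k|), summed over zeros inside |z| < r.
  log(r/|z_k|) for z_k = -3: log(3.5/3) = 0.1542
  log(r/|z_k|) for z_k = -2: log(3.5/2) = 0.5596
  Outside zeros (4) contribute nothing to the Jensen sum.
Sum over inside zeros: 0.7138.
I(r) = log|p(0)| + (inside sum) = 3.1781 + 0.7138 = 3.8918.
Note: since some zeros are outside |z| ≤ r, the simplified n·log(r) form does NOT apply — only the inside zeros contribute.

I(r) ≈ 3.8918.


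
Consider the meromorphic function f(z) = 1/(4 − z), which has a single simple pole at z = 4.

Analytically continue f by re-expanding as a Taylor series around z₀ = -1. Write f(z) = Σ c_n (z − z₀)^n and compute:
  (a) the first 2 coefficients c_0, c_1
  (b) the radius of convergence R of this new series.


Let w = z − z₀, so z = z₀ + w.
Then 4 − z = 4 − (z₀ + w) = (4 − z₀) − w = 5 − w.
f(z) = 1/(5 − w) = (1/(5)) · 1/(1 − w/(5)) = Σ_{n≥0} w^n / (5)^(n+1).
So c_n = 1/(5)^(n+1):
  c_0 = 1/(5)^1 = 1/5.
  c_1 = 1/(5)^2 = 1/25.
The series is valid for |w/d| < 1, i.e. |z − z₀| < |d|.
Radius of convergence: R = |4 − z₀| = |5| = 5 (distance from z₀ to the singularity z = 4).

c_0 = 1/5, c_1 = 1/25; R = 5.


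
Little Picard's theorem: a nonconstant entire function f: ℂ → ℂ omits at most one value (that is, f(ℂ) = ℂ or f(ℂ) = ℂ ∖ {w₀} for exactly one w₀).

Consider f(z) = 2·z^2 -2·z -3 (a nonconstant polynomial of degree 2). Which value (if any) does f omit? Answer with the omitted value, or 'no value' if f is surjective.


Little Picard bounds the complement of f(ℂ) to at most one point.
For every w ∈ ℂ, the equation p(z) − w = 0 is a nonconstant polynomial in z and hence has at least one root by the fundamental theorem of algebra. So p is surjective onto ℂ, omitting no value.

Omitted value: no value.


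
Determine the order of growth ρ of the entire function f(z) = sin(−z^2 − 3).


Write sin(w) = (e^{iw} ± e^{−iw})/(2 or 2i), so |sin(w)| ≤ e^{|w|}. With w = −z^2 − 3, |w| ≤ 1r^2 + 3 on |z|=r, giving M(r) ≤ e^{1r^2 + 3} and ρ ≤ 2. For the lower bound, choose z on |z|=r with -1z^2 purely imaginary of modulus 1r^2; then |sin(−z^2 − 3)| grows like e^{1r^2}/2, so ρ ≥ 2. Hence ρ = 2.
Therefore ρ = 2.

Order ρ = 2.


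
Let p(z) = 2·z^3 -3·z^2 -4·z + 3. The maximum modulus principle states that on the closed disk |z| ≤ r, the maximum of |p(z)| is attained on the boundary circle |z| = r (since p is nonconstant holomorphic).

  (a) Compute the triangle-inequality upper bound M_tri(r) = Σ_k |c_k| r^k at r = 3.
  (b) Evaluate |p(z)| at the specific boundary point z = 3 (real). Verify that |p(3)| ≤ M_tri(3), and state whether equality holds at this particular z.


Coefficients: c_0 = 3, c_1 = -4, c_2 = -3, c_3 = 2. Radius r = 3.
Part (a). Triangle bound: M_tri(r) = Σ_k |c_k| r^k
  = |3|·3^0 + |-4|·3^1 + |-3|·3^2 + |2|·3^3
  = 3 + 12 + 27 + 54 = 96.
This bounds M(r) := max_{|z|=r} |p(z)| from above; equality holds iff all terms c_k z^k can be made to align in phase at a single z on |z|=r.
Part (b). At z = 3 (real, on the circle |z| = r):
  p(3) = (3)·3^0 + (-4)·3^1 + (-3)·3^2 + (2)·3^3 = 18.
  |p(3)| = 18.
Check: |p(3)| = 18 ≤ 96 = M_tri(3). ✓ Equality does not hold at z = 3 (the coefficients have mixed signs, so the terms do not all align in phase there).

M_tri(3) = 96; |p(3)| = 18; equality at z=3: no.


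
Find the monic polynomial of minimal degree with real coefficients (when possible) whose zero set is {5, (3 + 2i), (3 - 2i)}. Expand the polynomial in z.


The polynomial is p(z) = ∏_{α ∈ S} (z − α), where S = {5, (3 + 2i), (3 - 2i)}.
Expanding the product yields: p(z) = z^3 -11·z^2 + 43·z -65.
Note conjugate pairs combine to real quadratics: (z − (3+2i))(z − (3−2i)) = z² − 6z + 13.
The resulting polynomial has degree 3 and real coefficients as required.

p(z) = z^3 -11·z^2 + 43·z -65.


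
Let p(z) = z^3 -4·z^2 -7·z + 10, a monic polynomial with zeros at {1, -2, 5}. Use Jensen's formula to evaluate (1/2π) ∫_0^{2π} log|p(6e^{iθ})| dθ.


Zeros: -2, 1, 5; r = 6.
Inside |z| < r: -2, 1, 5. Outside (|z| ≥ r): ∅.
p(0) = 10, so log|p(0)| = log(10) = 2.3026.
Apply Jensen: I(r) = log|p(0)| + Σ_k log(r/|z_k|), summed over zeros inside |z| < r.
  log(r/|z_k|) for z_k = 1: log(6/1) = 1.7918
  log(r/|z_k|) for z_k = -2: log(6/2) = 1.0986
  log(r/|z_k|) for z_k = 5: log(6/5) = 0.1823
Sum over inside zeros: 3.0727.
I(r) = log|p(0)| + (inside sum) = 2.3026 + 3.0727 = 5.3753.
Closed form (all zeros inside, monic): I(r) = n·log(r) = 3·log(6) = 5.3753. ✓

I(r) ≈ 5.3753.


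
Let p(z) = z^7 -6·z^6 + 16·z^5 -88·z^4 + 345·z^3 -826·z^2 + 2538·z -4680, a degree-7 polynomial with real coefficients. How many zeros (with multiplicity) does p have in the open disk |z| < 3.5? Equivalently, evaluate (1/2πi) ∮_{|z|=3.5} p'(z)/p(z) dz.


The zeros of p are: (3 + 1i), (3 - 1i), (0 + 3i), (0 - 3i), (-2 + 3i), (-2 - 3i), 4.
Their magnitudes are: 3.162, 3.162, 3, 3, 3.606, 3.606, 4.
Zeros with |z| < R = 3.5: (3 + 1i), (3 - 1i), (0 + 3i), (0 - 3i).
Count = 4.
By the argument principle, (1/2πi) ∮_{|z|=R} p'(z)/p(z) dz equals exactly this count.

Number of zeros inside |z| < 3.5: 4.


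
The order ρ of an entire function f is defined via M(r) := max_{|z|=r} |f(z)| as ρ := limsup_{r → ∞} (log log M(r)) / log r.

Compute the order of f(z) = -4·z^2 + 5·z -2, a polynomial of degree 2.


|f(z)| ≤ Σ|c_k|·r^k = O(r^2) as r → ∞. Polynomial growth is O(e^{r^ε}) for every ε > 0 (since r^2/e^{r^ε} → 0), so ρ ≤ ε for all ε > 0, i.e. ρ = 0. Every nonconstant polynomial has order 0.
Therefore ρ = 0.

Order ρ = 0.


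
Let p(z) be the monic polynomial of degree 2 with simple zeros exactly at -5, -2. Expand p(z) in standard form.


The polynomial is p(z) = ∏_{α ∈ S} (z − α), where S = {-5, -2}.
Expanding the product yields: p(z) = z^2 + 7·z + 10.
The resulting polynomial has degree 2 and real coefficients as required.

p(z) = z^2 + 7·z + 10.


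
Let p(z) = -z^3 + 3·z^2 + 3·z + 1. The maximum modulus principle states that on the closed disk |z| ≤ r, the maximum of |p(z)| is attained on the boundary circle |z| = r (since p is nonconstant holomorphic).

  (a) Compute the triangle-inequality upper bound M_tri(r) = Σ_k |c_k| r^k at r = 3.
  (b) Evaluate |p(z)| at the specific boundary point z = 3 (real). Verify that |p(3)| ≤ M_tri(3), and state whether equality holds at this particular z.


Coefficients: c_0 = 1, c_1 = 3, c_2 = 3, c_3 = -1. Radius r = 3.
Part (a). Triangle bound: M_tri(r) = Σ_k |c_k| r^k
  = |1|·3^0 + |3|·3^1 + |3|·3^2 + |-1|·3^3
  = 1 + 9 + 27 + 27 = 64.
This bounds M(r) := max_{|z|=r} |p(z)| from above; equality holds iff all terms c_k z^k can be made to align in phase at a single z on |z|=r.
Part (b). At z = 3 (real, on the circle |z| = r):
  p(3) = (1)·3^0 + (3)·3^1 + (3)·3^2 + (-1)·3^3 = 10.
  |p(3)| = 10.
Check: |p(3)| = 10 ≤ 64 = M_tri(3). ✓ Equality does not hold at z = 3 (the coefficients have mixed signs, so the terms do not all align in phase there).

M_tri(3) = 64; |p(3)| = 10; equality at z=3: no.


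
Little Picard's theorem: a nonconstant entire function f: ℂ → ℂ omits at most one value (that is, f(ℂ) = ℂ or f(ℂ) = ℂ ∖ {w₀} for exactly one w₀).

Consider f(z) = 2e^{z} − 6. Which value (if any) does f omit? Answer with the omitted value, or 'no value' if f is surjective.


Little Picard bounds the complement of f(ℂ) to at most one point.
e^{z} is never zero on ℂ, so 2·e^{z} takes every value in ℂ ∖ {0}. Adding -6 shifts the range to ℂ ∖ {-6}. Thus f omits exactly the value -6.

Omitted value: -6.


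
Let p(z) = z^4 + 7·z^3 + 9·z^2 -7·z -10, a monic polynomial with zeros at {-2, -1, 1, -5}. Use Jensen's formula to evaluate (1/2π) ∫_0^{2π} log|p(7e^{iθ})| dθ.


Zeros: -5, -2, -1, 1; r = 7.
Inside |z| < r: -5, -2, -1, 1. Outside (|z| ≥ r): ∅.
p(0) = -10, so log|p(0)| = log(10) = 2.3026.
Apply Jensen: I(r) = log|p(0)| + Σ_k log(r/|z_k|), summed over zeros inside |z| < r.
  log(r/|z_k|) for z_k = -2: log(7/2) = 1.2528
  log(r/|z_k|) for z_k = -1: log(7/1) = 1.9459
  log(r/|z_k|) for z_k = 1: log(7/1) = 1.9459
  log(r/|z_k|) for z_k = -5: log(7/5) = 0.3365
Sum over inside zeros: 5.4811.
I(r) = log|p(0)| + (inside sum) = 2.3026 + 5.4811 = 7.7836.
Closed form (all zeros inside, monic): I(r) = n·log(r) = 4·log(7) = 7.7836. ✓

I(r) ≈ 7.7836.


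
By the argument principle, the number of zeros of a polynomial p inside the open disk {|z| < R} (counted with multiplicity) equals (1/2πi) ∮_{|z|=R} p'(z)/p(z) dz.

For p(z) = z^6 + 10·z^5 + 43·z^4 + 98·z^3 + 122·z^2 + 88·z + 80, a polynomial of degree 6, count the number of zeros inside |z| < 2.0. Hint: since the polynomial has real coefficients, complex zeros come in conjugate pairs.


The zeros of p are: (-3 + 1i), (-3 - 1i), (-2 + 2i), (-2 - 2i), (0 + 1i), (0 - 1i).
Their magnitudes are: 3.162, 3.162, 2.828, 2.828, 1, 1.
Zeros with |z| < R = 2.0: (0 + 1i), (0 - 1i).
Count = 2.
By the argument principle, (1/2πi) ∮_{|z|=R} p'(z)/p(z) dz equals exactly this count.

Number of zeros inside |z| < 2.0: 2.


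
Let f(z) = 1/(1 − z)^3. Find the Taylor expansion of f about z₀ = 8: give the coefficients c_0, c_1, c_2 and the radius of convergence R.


Let w = z − z₀, so z = z₀ + w.
Then 1 − z = 1 − (z₀ + w) = (1 − z₀) − w = -7 − w.
f(z) = 1/(-7 − w)^3 = (1/(-7)^3) · (1 − w/(-7))^{−3}.
By the binomial series (1−u)^{−3} = Σ_{n≥0} C(n+2, 2) u^n for |u|<1, with u = w/(-7):
  c_n = C(n+2, 2) / (-7)^(n+3).
  c_0 = 1/(-7)^3 = -1/343.
  c_1 = 3/(-7)^4 = 3/2401.
  c_2 = 6/(-7)^5 = -6/16807.
The series is valid for |w/d| < 1, i.e. |z − z₀| < |d|.
Radius of convergence: R = |1 − z₀| = |-7| = 7 (distance from z₀ to the singularity z = 1).

c_0 = -1/343, c_1 = 3/2401, c_2 = -6/16807; R = 7.


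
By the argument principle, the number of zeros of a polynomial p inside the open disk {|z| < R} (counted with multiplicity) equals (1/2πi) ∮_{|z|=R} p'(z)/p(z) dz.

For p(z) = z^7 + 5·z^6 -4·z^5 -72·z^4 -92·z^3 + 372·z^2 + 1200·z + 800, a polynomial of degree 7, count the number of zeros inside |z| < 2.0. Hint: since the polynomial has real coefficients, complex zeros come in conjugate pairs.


The zeros of p are: (-2 + 2i), (-2 - 2i), (3 + 1i), (3 - 1i), (-3 + 1i), (-3 - 1i), -1.
Their magnitudes are: 2.828, 2.828, 3.162, 3.162, 3.162, 3.162, 1.
Zeros with |z| < R = 2.0: -1.
Count = 1.
By the argument principle, (1/2πi) ∮_{|z|=R} p'(z)/p(z) dz equals exactly this count.

Number of zeros inside |z| < 2.0: 1.


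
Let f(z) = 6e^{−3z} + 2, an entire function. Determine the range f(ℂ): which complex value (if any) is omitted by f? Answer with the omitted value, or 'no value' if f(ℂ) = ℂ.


Little Picard bounds the complement of f(ℂ) to at most one point.
e^{−3z} is never zero on ℂ, so 6·e^{−3z} takes every value in ℂ ∖ {0}. Adding 2 shifts the range to ℂ ∖ {2}. Thus f omits exactly the value 2.

Omitted value: 2.


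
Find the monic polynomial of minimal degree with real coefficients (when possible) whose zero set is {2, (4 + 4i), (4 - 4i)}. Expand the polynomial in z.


The polynomial is p(z) = ∏_{α ∈ S} (z − α), where S = {2, (4 + 4i), (4 - 4i)}.
Expanding the product yields: p(z) = z^3 -10·z^2 + 48·z -64.
Note conjugate pairs combine to real quadratics: (z − (4+4i))(z − (4−4i)) = z² − 8z + 32.
The resulting polynomial has degree 3 and real coefficients as required.

p(z) = z^3 -10·z^2 + 48·z -64.


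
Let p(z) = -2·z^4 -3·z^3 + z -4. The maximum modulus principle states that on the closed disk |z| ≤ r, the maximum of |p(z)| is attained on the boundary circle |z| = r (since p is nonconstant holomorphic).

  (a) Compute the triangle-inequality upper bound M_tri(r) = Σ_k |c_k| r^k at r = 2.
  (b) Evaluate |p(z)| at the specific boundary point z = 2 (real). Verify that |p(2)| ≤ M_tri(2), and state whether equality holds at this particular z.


Coefficients: c_0 = -4, c_1 = 1, c_2 = 0, c_3 = -3, c_4 = -2. Radius r = 2.
Part (a). Triangle bound: M_tri(r) = Σ_k |c_k| r^k
  = |-4|·2^0 + |1|·2^1 + |0|·2^2 + |-3|·2^3 + |-2|·2^4
  = 4 + 2 + 0 + 24 + 32 = 62.
This bounds M(r) := max_{|z|=r} |p(z)| from above; equality holds iff all terms c_k z^k can be made to align in phase at a single z on |z|=r.
Part (b). At z = 2 (real, on the circle |z| = r):
  p(2) = (-4)·2^0 + (1)·2^1 + (0)·2^2 + (-3)·2^3 + (-2)·2^4 = -58.
  |p(2)| = 58.
Check: |p(2)| = 58 ≤ 62 = M_tri(2). ✓ Equality does not hold at z = 2 (the coefficients have mixed signs, so the terms do not all align in phase there).

M_tri(2) = 62; |p(2)| = 58; equality at z=2: no.


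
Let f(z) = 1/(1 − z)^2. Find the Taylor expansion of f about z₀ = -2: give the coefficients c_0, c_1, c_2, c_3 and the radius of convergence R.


Let w = z − z₀, so z = z₀ + w.
Then 1 − z = 1 − (z₀ + w) = (1 − z₀) − w = 3 − w.
f(z) = 1/(3 − w)^2 = (1/(3)^2) · (1 − w/(3))^{−2}.
By the binomial series (1−u)^{−2} = Σ_{n≥0} C(n+1, 1) u^n for |u|<1, with u = w/(3):
  c_n = C(n+1, 1) / (3)^(n+2).
  c_0 = 1/(3)^2 = 1/9.
  c_1 = 2/(3)^3 = 2/27.
  c_2 = 3/(3)^4 = 1/27.
  c_3 = 4/(3)^5 = 4/243.
The series is valid for |w/d| < 1, i.e. |z − z₀| < |d|.
Radius of convergence: R = |1 − z₀| = |3| = 3 (distance from z₀ to the singularity z = 1).

c_0 = 1/9, c_1 = 2/27, c_2 = 1/27, c_3 = 4/243; R = 3.


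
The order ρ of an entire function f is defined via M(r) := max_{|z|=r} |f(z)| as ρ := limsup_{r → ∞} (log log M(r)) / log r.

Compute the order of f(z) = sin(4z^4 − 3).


Write sin(w) = (e^{iw} ± e^{−iw})/(2 or 2i), so |sin(w)| ≤ e^{|w|}. With w = 4z^4 − 3, |w| ≤ 4r^4 + 3 on |z|=r, giving M(r) ≤ e^{4r^4 + 3} and ρ ≤ 4. For the lower bound, choose z on |z|=r with 4z^4 purely imaginary of modulus 4r^4; then |sin(4z^4 − 3)| grows like e^{4r^4}/2, so ρ ≥ 4. Hence ρ = 4.
Therefore ρ = 4.

Order ρ = 4.


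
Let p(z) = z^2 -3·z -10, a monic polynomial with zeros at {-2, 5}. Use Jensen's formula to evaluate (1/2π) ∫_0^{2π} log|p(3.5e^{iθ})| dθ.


Zeros: -2, 5; r = 3.5.
Inside |z| < r: -2. Outside (|z| ≥ r): 5.
p(0) = -10, so log|p(0)| = log(10) = 2.3026.
Apply Jensen: I(r) = log|p(0)| + Σ_k log(r/|z_k|), summed over zeros inside |z| < r.
  log(r/|z_k|) for z_k = -2: log(3.5/2) = 0.5596
  Outside zeros (5) contribute nothing to the Jensen sum.
Sum over inside zeros: 0.5596.
I(r) = log|p(0)| + (inside sum) = 2.3026 + 0.5596 = 2.8622.
Note: since some zeros are outside |z| ≤ r, the simplified n·log(r) form does NOT apply — only the inside zeros contribute.

I(r) ≈ 2.8622.


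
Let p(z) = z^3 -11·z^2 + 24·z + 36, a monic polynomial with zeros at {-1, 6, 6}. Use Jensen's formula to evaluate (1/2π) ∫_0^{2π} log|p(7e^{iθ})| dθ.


Zeros: -1, 6, 6; r = 7.
Inside |z| < r: -1, 6, 6. Outside (|z| ≥ r): ∅.
p(0) = 36, so log|p(0)| = log(36) = 3.5835.
Apply Jensen: I(r) = log|p(0)| + Σ_k log(r/|z_k|), summed over zeros inside |z| < r.
  log(r/|z_k|) for z_k = -1: log(7/1) = 1.9459
  log(r/|z_k|) for z_k = 6: log(7/6) = 0.1542
  log(r/|z_k|) for z_k = 6: log(7/6) = 0.1542
Sum over inside zeros: 2.2542.
I(r) = log|p(0)| + (inside sum) = 3.5835 + 2.2542 = 5.8377.
Closed form (all zeros inside, monic): I(r) = n·log(r) = 3·log(7) = 5.8377. ✓

I(r) ≈ 5.8377.


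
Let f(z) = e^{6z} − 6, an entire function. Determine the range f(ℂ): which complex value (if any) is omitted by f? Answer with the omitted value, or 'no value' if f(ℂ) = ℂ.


Little Picard bounds the complement of f(ℂ) to at most one point.
e^{6z} is never zero on ℂ, so 1·e^{6z} takes every value in ℂ ∖ {0}. Adding -6 shifts the range to ℂ ∖ {-6}. Thus f omits exactly the value -6.

Omitted value: -6.


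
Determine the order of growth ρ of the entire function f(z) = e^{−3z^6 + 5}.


|e^{−3z^6 + 5}| = e^{Re(-3·z^6) + 5} ≤ e^{3|z|^6 + 5} = e^{3r^6 + 5} on |z| = r, so ρ ≤ 6. Choosing z on |z|=r so that -3·z^6 is real positive (always possible by picking arg z appropriately) gives |f(z)| = e^{3r^6 + 5}, matching the bound. The additive constant 5 does not affect log log M(r) ~ 6·log r. Hence ρ = 6.
Therefore ρ = 6.

Order ρ = 6.


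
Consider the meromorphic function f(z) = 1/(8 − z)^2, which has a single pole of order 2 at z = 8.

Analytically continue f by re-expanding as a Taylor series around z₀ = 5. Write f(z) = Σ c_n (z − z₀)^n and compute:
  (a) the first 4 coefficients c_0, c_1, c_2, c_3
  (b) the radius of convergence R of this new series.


Let w = z − z₀, so z = z₀ + w.
Then 8 − z = 8 − (z₀ + w) = (8 − z₀) − w = 3 − w.
f(z) = 1/(3 − w)^2 = (1/(3)^2) · (1 − w/(3))^{−2}.
By the binomial series (1−u)^{−2} = Σ_{n≥0} C(n+1, 1) u^n for |u|<1, with u = w/(3):
  c_n = C(n+1, 1) / (3)^(n+2).
  c_0 = 1/(3)^2 = 1/9.
  c_1 = 2/(3)^3 = 2/27.
  c_2 = 3/(3)^4 = 1/27.
  c_3 = 4/(3)^5 = 4/243.
The series is valid for |w/d| < 1, i.e. |z − z₀| < |d|.
Radius of convergence: R = |8 − z₀| = |3| = 3 (distance from z₀ to the singularity z = 8).

c_0 = 1/9, c_1 = 2/27, c_2 = 1/27, c_3 = 4/243; R = 3.


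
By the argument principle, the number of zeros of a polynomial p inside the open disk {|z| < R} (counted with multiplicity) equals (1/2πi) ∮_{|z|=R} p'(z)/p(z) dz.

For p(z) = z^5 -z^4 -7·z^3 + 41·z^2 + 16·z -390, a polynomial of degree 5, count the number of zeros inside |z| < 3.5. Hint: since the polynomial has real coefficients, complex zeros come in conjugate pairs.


The zeros of p are: (-3 + 1i), (-3 - 1i), 3, (2 + 3i), (2 - 3i).
Their magnitudes are: 3.162, 3.162, 3, 3.606, 3.606.
Zeros with |z| < R = 3.5: (-3 + 1i), (-3 - 1i), 3.
Count = 3.
By the argument principle, (1/2πi) ∮_{|z|=R} p'(z)/p(z) dz equals exactly this count.

Number of zeros inside |z| < 3.5: 3.


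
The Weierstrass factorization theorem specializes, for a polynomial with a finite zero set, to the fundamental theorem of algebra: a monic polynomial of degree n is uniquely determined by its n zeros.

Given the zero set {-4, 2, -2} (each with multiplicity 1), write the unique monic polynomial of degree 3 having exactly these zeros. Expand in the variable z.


The polynomial is p(z) = ∏_{α ∈ S} (z − α), where S = {-4, 2, -2}.
Expanding the product yields: p(z) = z^3 + 4·z^2 -4·z -16.
The resulting polynomial has degree 3 and real coefficients as required.

p(z) = z^3 + 4·z^2 -4·z -16.


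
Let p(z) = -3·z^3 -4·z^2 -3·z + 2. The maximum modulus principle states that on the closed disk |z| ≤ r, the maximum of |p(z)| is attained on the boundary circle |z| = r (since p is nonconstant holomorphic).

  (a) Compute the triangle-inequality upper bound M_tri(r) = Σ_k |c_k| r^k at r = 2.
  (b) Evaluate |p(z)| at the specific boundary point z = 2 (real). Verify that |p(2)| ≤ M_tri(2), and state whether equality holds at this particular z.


Coefficients: c_0 = 2, c_1 = -3, c_2 = -4, c_3 = -3. Radius r = 2.
Part (a). Triangle bound: M_tri(r) = Σ_k |c_k| r^k
  = |2|·2^0 + |-3|·2^1 + |-4|·2^2 + |-3|·2^3
  = 2 + 6 + 16 + 24 = 48.
This bounds M(r) := max_{|z|=r} |p(z)| from above; equality holds iff all terms c_k z^k can be made to align in phase at a single z on |z|=r.
Part (b). At z = 2 (real, on the circle |z| = r):
  p(2) = (2)·2^0 + (-3)·2^1 + (-4)·2^2 + (-3)·2^3 = -44.
  |p(2)| = 44.
Check: |p(2)| = 44 ≤ 48 = M_tri(2). ✓ Equality does not hold at z = 2 (the coefficients have mixed signs, so the terms do not all align in phase there).

M_tri(2) = 48; |p(2)| = 44; equality at z=2: no.


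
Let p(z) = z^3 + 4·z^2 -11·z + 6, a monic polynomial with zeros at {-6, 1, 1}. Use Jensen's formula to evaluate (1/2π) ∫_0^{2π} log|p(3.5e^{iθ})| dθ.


Zeros: -6, 1, 1; r = 3.5.
Inside |z| < r: 1, 1. Outside (|z| ≥ r): -6.
p(0) = 6, so log|p(0)| = log(6) = 1.7918.
Apply Jensen: I(r) = log|p(0)| + Σ_k log(r/|z_k|), summed over zeros inside |z| < r.
  log(r/|z_k|) for z_k = 1: log(3.5/1) = 1.2528
  log(r/|z_k|) for z_k = 1: log(3.5/1) = 1.2528
  Outside zeros (-6) contribute nothing to the Jensen sum.
Sum over inside zeros: 2.5055.
I(r) = log|p(0)| + (inside sum) = 1.7918 + 2.5055 = 4.2973.
Note: since some zeros are outside |z| ≤ r, the simplified n·log(r) form does NOT apply — only the inside zeros contribute.

I(r) ≈ 4.2973.


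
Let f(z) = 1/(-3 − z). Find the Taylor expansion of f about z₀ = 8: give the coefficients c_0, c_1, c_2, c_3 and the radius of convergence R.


Let w = z − z₀, so z = z₀ + w.
Then -3 − z = -3 − (z₀ + w) = (-3 − z₀) − w = -11 − w.
f(z) = 1/(-11 − w) = (1/(-11)) · 1/(1 − w/(-11)) = Σ_{n≥0} w^n / (-11)^(n+1).
So c_n = 1/(-11)^(n+1):
  c_0 = 1/(-11)^1 = -1/11.
  c_1 = 1/(-11)^2 = 1/121.
  c_2 = 1/(-11)^3 = -1/1331.
  c_3 = 1/(-11)^4 = 1/14641.
The series is valid for |w/d| < 1, i.e. |z − z₀| < |d|.
Radius of convergence: R = |-3 − z₀| = |-11| = 11 (distance from z₀ to the singularity z = -3).

c_0 = -1/11, c_1 = 1/121, c_2 = -1/1331, c_3 = 1/14641; R = 11.


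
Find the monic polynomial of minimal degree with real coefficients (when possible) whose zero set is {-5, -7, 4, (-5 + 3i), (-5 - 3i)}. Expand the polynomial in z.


The polynomial is p(z) = ∏_{α ∈ S} (z − α), where S = {-5, -7, 4, (-5 + 3i), (-5 - 3i)}.
Expanding the product yields: p(z) = z^5 + 18·z^4 + 101·z^3 + 2·z^2 -1842·z -4760.
Note conjugate pairs combine to real quadratics: (z − (-5+3i))(z − (-5−3i)) = z² + 10z + 34.
The resulting polynomial has degree 5 and real coefficients as required.

p(z) = z^5 + 18·z^4 + 101·z^3 + 2·z^2 -1842·z -4760.


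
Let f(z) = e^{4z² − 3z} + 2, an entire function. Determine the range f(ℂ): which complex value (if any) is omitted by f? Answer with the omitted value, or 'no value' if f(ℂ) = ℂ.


Little Picard bounds the complement of f(ℂ) to at most one point.
The exponent g(z) = 4z² − 3z is a nonconstant polynomial, hence surjective onto ℂ. So e^{g(z)} takes every value in {e^w : w ∈ ℂ} = ℂ ∖ {0}. Adding 2 shifts the range to ℂ ∖ {2}. f omits exactly 2.

Omitted value: 2.


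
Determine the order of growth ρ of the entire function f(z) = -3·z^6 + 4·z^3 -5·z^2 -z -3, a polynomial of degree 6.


|f(z)| ≤ Σ|c_k|·r^k = O(r^6) as r → ∞. Polynomial growth is O(e^{r^ε}) for every ε > 0 (since r^6/e^{r^ε} → 0), so ρ ≤ ε for all ε > 0, i.e. ρ = 0. Every nonconstant polynomial has order 0.
Therefore ρ = 0.

Order ρ = 0.


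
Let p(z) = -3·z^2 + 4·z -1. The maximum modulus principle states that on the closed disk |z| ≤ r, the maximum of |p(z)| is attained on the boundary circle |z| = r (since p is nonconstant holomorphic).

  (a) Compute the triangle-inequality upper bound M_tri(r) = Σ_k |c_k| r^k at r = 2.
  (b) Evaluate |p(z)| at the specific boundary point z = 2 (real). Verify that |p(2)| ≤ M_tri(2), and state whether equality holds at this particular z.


Coefficients: c_0 = -1, c_1 = 4, c_2 = -3. Radius r = 2.
Part (a). Triangle bound: M_tri(r) = Σ_k |c_k| r^k
  = |-1|·2^0 + |4|·2^1 + |-3|·2^2
  = 1 + 8 + 12 = 21.
This bounds M(r) := max_{|z|=r} |p(z)| from above; equality holds iff all terms c_k z^k can be made to align in phase at a single z on |z|=r.
Part (b). At z = 2 (real, on the circle |z| = r):
  p(2) = (-1)·2^0 + (4)·2^1 + (-3)·2^2 = -5.
  |p(2)| = 5.
Check: |p(2)| = 5 ≤ 21 = M_tri(2). ✓ Equality does not hold at z = 2 (the coefficients have mixed signs, so the terms do not all align in phase there).

M_tri(2) = 21; |p(2)| = 5; equality at z=2: no.


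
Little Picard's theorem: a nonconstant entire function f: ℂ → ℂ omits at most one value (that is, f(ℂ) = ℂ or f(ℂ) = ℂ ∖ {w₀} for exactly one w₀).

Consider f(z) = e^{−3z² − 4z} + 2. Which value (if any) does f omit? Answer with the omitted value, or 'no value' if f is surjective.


Little Picard bounds the complement of f(ℂ) to at most one point.
The exponent g(z) = −3z² − 4z is a nonconstant polynomial, hence surjective onto ℂ. So e^{g(z)} takes every value in {e^w : w ∈ ℂ} = ℂ ∖ {0}. Adding 2 shifts the range to ℂ ∖ {2}. f omits exactly 2.

Omitted value: 2.


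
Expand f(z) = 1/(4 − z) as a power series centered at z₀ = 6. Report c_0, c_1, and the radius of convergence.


Let w = z − z₀, so z = z₀ + w.
Then 4 − z = 4 − (z₀ + w) = (4 − z₀) − w = -2 − w.
f(z) = 1/(-2 − w) = (1/(-2)) · 1/(1 − w/(-2)) = Σ_{n≥0} w^n / (-2)^(n+1).
So c_n = 1/(-2)^(n+1):
  c_0 = 1/(-2)^1 = -1/2.
  c_1 = 1/(-2)^2 = 1/4.
The series is valid for |w/d| < 1, i.e. |z − z₀| < |d|.
Radius of convergence: R = |4 − z₀| = |-2| = 2 (distance from z₀ to the singularity z = 4).

c_0 = -1/2, c_1 = 1/4; R = 2.


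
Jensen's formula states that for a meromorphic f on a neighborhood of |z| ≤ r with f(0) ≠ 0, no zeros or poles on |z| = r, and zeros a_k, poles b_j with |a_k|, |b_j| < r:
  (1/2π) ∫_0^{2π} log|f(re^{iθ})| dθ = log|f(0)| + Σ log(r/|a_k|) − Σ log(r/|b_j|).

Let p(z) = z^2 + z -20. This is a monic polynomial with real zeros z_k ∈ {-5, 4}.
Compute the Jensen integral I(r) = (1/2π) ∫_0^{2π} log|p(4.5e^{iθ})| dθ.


Zeros: -5, 4; r = 4.5.
Inside |z| < r: 4. Outside (|z| ≥ r): -5.
p(0) = -20, so log|p(0)| = log(20) = 2.9957.
Apply Jensen: I(r) = log|p(0)| + Σ_k log(r/|z_k|), summed over zeros inside |z| < r.
  log(r/|z_k|) for z_k = 4: log(4.5/4) = 0.1178
  Outside zeros (-5) contribute nothing to the Jensen sum.
Sum over inside zeros: 0.1178.
I(r) = log|p(0)| + (inside sum) = 2.9957 + 0.1178 = 3.1135.
Note: since some zeros are outside |z| ≤ r, the simplified n·log(r) form does NOT apply — only the inside zeros contribute.

I(r) ≈ 3.1135.


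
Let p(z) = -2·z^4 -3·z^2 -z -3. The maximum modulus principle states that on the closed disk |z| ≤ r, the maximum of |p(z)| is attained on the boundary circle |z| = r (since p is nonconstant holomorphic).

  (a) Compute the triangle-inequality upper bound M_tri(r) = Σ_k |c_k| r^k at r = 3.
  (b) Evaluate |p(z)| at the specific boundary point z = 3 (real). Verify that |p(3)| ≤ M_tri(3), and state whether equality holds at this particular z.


Coefficients: c_0 = -3, c_1 = -1, c_2 = -3, c_3 = 0, c_4 = -2. Radius r = 3.
Part (a). Triangle bound: M_tri(r) = Σ_k |c_k| r^k
  = |-3|·3^0 + |-1|·3^1 + |-3|·3^2 + |0|·3^3 + |-2|·3^4
  = 3 + 3 + 27 + 0 + 162 = 195.
This bounds M(r) := max_{|z|=r} |p(z)| from above; equality holds iff all terms c_k z^k can be made to align in phase at a single z on |z|=r.
Part (b). At z = 3 (real, on the circle |z| = r):
  p(3) = (-3)·3^0 + (-1)·3^1 + (-3)·3^2 + (0)·3^3 + (-2)·3^4 = -195.
  |p(3)| = 195.
Since all nonzero coefficients share the same sign, |p(3)| = 195 = M_tri(3); the triangle bound is attained at z = 3, so in fact M(r) = 195.

M_tri(3) = 195; |p(3)| = 195; equality at z=3: yes.


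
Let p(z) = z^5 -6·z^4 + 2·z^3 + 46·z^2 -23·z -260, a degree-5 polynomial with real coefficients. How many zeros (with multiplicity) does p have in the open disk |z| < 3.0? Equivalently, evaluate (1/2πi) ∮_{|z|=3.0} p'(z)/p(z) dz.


The zeros of p are: 4, (-2 + 1i), (-2 - 1i), (3 + 2i), (3 - 2i).
Their magnitudes are: 4, 2.236, 2.236, 3.606, 3.606.
Zeros with |z| < R = 3.0: (-2 + 1i), (-2 - 1i).
Count = 2.
By the argument principle, (1/2πi) ∮_{|z|=R} p'(z)/p(z) dz equals exactly this count.

Number of zeros inside |z| < 3.0: 2.


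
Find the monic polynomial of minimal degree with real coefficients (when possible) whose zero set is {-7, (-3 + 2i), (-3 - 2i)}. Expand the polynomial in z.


The polynomial is p(z) = ∏_{α ∈ S} (z − α), where S = {-7, (-3 + 2i), (-3 - 2i)}.
Expanding the product yields: p(z) = z^3 + 13·z^2 + 55·z + 91.
Note conjugate pairs combine to real quadratics: (z − (-3+2i))(z − (-3−2i)) = z² + 6z + 13.
The resulting polynomial has degree 3 and real coefficients as required.

p(z) = z^3 + 13·z^2 + 55·z + 91.


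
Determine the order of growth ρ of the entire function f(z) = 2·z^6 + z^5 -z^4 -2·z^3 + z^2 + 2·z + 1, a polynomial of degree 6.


|f(z)| ≤ Σ|c_k|·r^k = O(r^6) as r → ∞. Polynomial growth is O(e^{r^ε}) for every ε > 0 (since r^6/e^{r^ε} → 0), so ρ ≤ ε for all ε > 0, i.e. ρ = 0. Every nonconstant polynomial has order 0.
Therefore ρ = 0.

Order ρ = 0.


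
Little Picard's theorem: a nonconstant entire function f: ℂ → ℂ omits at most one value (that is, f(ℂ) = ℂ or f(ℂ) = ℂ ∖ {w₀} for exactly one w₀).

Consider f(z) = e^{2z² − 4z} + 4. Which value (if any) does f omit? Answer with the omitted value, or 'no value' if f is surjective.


Little Picard bounds the complement of f(ℂ) to at most one point.
The exponent g(z) = 2z² − 4z is a nonconstant polynomial, hence surjective onto ℂ. So e^{g(z)} takes every value in {e^w : w ∈ ℂ} = ℂ ∖ {0}. Adding 4 shifts the range to ℂ ∖ {4}. f omits exactly 4.

Omitted value: 4.


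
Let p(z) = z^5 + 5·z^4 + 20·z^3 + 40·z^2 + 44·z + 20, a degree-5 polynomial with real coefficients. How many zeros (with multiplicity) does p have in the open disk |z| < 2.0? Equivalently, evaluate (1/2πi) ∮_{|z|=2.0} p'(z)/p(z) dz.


The zeros of p are: (-1 + 3i), (-1 - 3i), -1, (-1 + 1i), (-1 - 1i).
Their magnitudes are: 3.162, 3.162, 1, 1.414, 1.414.
Zeros with |z| < R = 2.0: -1, (-1 + 1i), (-1 - 1i).
Count = 3.
By the argument principle, (1/2πi) ∮_{|z|=R} p'(z)/p(z) dz equals exactly this count.

Number of zeros inside |z| < 2.0: 3.


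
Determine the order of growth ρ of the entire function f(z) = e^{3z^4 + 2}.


|e^{3z^4 + 2}| = e^{Re(3·z^4) + 2} ≤ e^{3|z|^4 + 2} = e^{3r^4 + 2} on |z| = r, so ρ ≤ 4. Choosing z on |z|=r so that 3·z^4 is real positive (always possible by picking arg z appropriately) gives |f(z)| = e^{3r^4 + 2}, matching the bound. The additive constant 2 does not affect log log M(r) ~ 4·log r. Hence ρ = 4.
Therefore ρ = 4.

Order ρ = 4.


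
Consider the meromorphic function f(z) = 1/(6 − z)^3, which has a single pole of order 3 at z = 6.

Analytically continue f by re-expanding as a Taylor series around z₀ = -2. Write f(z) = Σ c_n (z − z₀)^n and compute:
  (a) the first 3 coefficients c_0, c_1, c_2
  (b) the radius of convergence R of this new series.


Let w = z − z₀, so z = z₀ + w.
Then 6 − z = 6 − (z₀ + w) = (6 − z₀) − w = 8 − w.
f(z) = 1/(8 − w)^3 = (1/(8)^3) · (1 − w/(8))^{−3}.
By the binomial series (1−u)^{−3} = Σ_{n≥0} C(n+2, 2) u^n for |u|<1, with u = w/(8):
  c_n = C(n+2, 2) / (8)^(n+3).
  c_0 = 1/(8)^3 = 1/512.
  c_1 = 3/(8)^4 = 3/4096.
  c_2 = 6/(8)^5 = 3/16384.
The series is valid for |w/d| < 1, i.e. |z − z₀| < |d|.
Radius of convergence: R = |6 − z₀| = |8| = 8 (distance from z₀ to the singularity z = 6).

c_0 = 1/512, c_1 = 3/4096, c_2 = 3/16384; R = 8.


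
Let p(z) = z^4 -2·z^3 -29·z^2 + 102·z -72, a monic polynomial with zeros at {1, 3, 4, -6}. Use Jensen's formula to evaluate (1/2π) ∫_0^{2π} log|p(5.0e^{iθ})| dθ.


Zeros: -6, 1, 3, 4; r = 5.0.
Inside |z| < r: 1, 3, 4. Outside (|z| ≥ r): -6.
p(0) = -72, so log|p(0)| = log(72) = 4.2767.
Apply Jensen: I(r) = log|p(0)| + Σ_k log(r/|z_k|), summed over zeros inside |z| < r.
  log(r/|z_k|) for z_k = 1: log(5.0/1) = 1.6094
  log(r/|z_k|) for z_k = 3: log(5.0/3) = 0.5108
  log(r/|z_k|) for z_k = 4: log(5.0/4) = 0.2231
  Outside zeros (-6) contribute nothing to the Jensen sum.
Sum over inside zeros: 2.3434.
I(r) = log|p(0)| + (inside sum) = 4.2767 + 2.3434 = 6.6201.
Note: since some zeros are outside |z| ≤ r, the simplified n·log(r) form does NOT apply — only the inside zeros contribute.

I(r) ≈ 6.6201.


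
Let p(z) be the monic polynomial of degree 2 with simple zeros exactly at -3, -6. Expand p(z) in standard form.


The polynomial is p(z) = ∏_{α ∈ S} (z − α), where S = {-3, -6}.
Expanding the product yields: p(z) = z^2 + 9·z + 18.
The resulting polynomial has degree 2 and real coefficients as required.

p(z) = z^2 + 9·z + 18.


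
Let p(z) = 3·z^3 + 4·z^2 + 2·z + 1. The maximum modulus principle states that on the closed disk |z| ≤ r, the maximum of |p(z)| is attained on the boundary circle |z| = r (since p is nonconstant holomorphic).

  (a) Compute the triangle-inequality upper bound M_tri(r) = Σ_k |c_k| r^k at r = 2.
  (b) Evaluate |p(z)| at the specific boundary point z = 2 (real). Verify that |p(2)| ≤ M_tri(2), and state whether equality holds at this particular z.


Coefficients: c_0 = 1, c_1 = 2, c_2 = 4, c_3 = 3. Radius r = 2.
Part (a). Triangle bound: M_tri(r) = Σ_k |c_k| r^k
  = |1|·2^0 + |2|·2^1 + |4|·2^2 + |3|·2^3
  = 1 + 4 + 16 + 24 = 45.
This bounds M(r) := max_{|z|=r} |p(z)| from above; equality holds iff all terms c_k z^k can be made to align in phase at a single z on |z|=r.
Part (b). At z = 2 (real, on the circle |z| = r):
  p(2) = (1)·2^0 + (2)·2^1 + (4)·2^2 + (3)·2^3 = 45.
  |p(2)| = 45.
Since all nonzero coefficients share the same sign, |p(2)| = 45 = M_tri(2); the triangle bound is attained at z = 2, so in fact M(r) = 45.

M_tri(2) = 45; |p(2)| = 45; equality at z=2: yes.


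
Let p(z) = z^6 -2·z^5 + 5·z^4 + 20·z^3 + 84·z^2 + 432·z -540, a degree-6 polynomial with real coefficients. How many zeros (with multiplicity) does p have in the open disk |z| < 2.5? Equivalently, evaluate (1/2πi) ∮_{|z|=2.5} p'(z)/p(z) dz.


The zeros of p are: (3 + 3i), (3 - 3i), -3, (-1 + 3i), (-1 - 3i), 1.
Their magnitudes are: 4.243, 4.243, 3, 3.162, 3.162, 1.
Zeros with |z| < R = 2.5: 1.
Count = 1.
By the argument principle, (1/2πi) ∮_{|z|=R} p'(z)/p(z) dz equals exactly this count.

Number of zeros inside |z| < 2.5: 1.


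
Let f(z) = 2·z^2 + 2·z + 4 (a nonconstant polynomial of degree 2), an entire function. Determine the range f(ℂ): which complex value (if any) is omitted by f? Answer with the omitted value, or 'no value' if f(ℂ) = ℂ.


Little Picard bounds the complement of f(ℂ) to at most one point.
For every w ∈ ℂ, the equation p(z) − w = 0 is a nonconstant polynomial in z and hence has at least one root by the fundamental theorem of algebra. So p is surjective onto ℂ, omitting no value.

Omitted value: no value.


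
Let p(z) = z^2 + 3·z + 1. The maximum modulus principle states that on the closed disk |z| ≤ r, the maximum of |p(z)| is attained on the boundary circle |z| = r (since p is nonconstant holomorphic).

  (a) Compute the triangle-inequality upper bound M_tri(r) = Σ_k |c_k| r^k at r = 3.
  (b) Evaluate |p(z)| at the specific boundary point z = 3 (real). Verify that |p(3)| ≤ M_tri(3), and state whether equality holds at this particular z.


Coefficients: c_0 = 1, c_1 = 3, c_2 = 1. Radius r = 3.
Part (a). Triangle bound: M_tri(r) = Σ_k |c_k| r^k
  = |1|·3^0 + |3|·3^1 + |1|·3^2
  = 1 + 9 + 9 = 19.
This bounds M(r) := max_{|z|=r} |p(z)| from above; equality holds iff all terms c_k z^k can be made to align in phase at a single z on |z|=r.
Part (b). At z = 3 (real, on the circle |z| = r):
  p(3) = (1)·3^0 + (3)·3^1 + (1)·3^2 = 19.
  |p(3)| = 19.
Since all nonzero coefficients share the same sign, |p(3)| = 19 = M_tri(3); the triangle bound is attained at z = 3, so in fact M(r) = 19.

M_tri(3) = 19; |p(3)| = 19; equality at z=3: yes.


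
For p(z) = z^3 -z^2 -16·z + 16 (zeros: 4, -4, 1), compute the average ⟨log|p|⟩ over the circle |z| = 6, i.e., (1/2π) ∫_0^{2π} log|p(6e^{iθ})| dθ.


Zeros: -4, 1, 4; r = 6.
Inside |z| < r: -4, 1, 4. Outside (|z| ≥ r): ∅.
p(0) = 16, so log|p(0)| = log(16) = 2.7726.
Apply Jensen: I(r) = log|p(0)| + Σ_k log(r/|z_k|), summed over zeros inside |z| < r.
  log(r/|z_k|) for z_k = 4: log(6/4) = 0.4055
  log(r/|z_k|) for z_k = -4: log(6/4) = 0.4055
  log(r/|z_k|) for z_k = 1: log(6/1) = 1.7918
Sum over inside zeros: 2.6027.
I(r) = log|p(0)| + (inside sum) = 2.7726 + 2.6027 = 5.3753.
Closed form (all zeros inside, monic): I(r) = n·log(r) = 3·log(6) = 5.3753. ✓

I(r) ≈ 5.3753.
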